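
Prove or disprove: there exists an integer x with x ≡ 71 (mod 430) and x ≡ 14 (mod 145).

There is no such integer.

gcd(430, 145) = 5. If x ≡ 71 (mod 430) and x ≡ 14 (mod 145), then x ≡ 71 (mod 5) and x ≡ 14 (mod 5).
But 71 mod 5 = 1 while 14 mod 5 = 4, a contradiction.
Hence the system has no solution.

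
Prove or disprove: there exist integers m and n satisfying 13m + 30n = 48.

Since gcd(13, 30) = 1, every integer is an integer combination of 13 and 30.
Dividing repeatedly: 30 = 2·13 + 4, 13 = 3·4 + 1, 4 = 4·1 + 0.
Unwinding: 1 = 13 − 3·4 = 13 − 3·(30 − 2·13) = −3·30 + 7·13, i.e. 13·7 + 30·(-3) = 1.
Scaling by 48 gives the particular solution (m, n) = (336, -144).
Shifting by a multiple of (30, −13) keeps it a solution: m = 336 − 11·30 = 6, n = -144 + 11·13 = -1.
Check: 13·6 + 30·(-1) = 78 − 30 = 48. ✓

m = 6, n = -1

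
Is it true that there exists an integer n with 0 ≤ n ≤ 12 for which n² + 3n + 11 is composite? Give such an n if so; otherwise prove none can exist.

At n = 2: 2² + 3·2 + 11 = 21 = 3·7, which is composite.

n = 2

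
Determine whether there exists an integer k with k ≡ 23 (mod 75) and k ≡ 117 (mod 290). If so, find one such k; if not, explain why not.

No, no such integer exists.

Reduce both congruences modulo 5, which divides 75 and 290: they say k ≡ 23 (mod 5) and k ≡ 117 (mod 5).
But 23 mod 5 = 3 while 117 mod 5 = 2, a contradiction.
So no integer satisfies both congruences.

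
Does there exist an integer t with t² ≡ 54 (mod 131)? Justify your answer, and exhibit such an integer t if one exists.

There is no such integer.

Apply Euler's criterion with the prime 131: 54 is a quadratic residue iff 54^65 ≡ 1 (mod 131), and a non-residue iff it is ≡ −1.
Squaring successively (mod 131): 54^2 = 2916 ≡ 34; 54^4 ≡ 34² = 1156 ≡ 108; 54^8 ≡ 108² = 11664 ≡ 5; 54^16 ≡ 5² = 25 ≡ 25; 54^32 ≡ 25² = 625 ≡ 101; 54^64 ≡ 101² = 10201 ≡ 114.
Since 65 = 64 + 1, 54^65 ≡ 114 · 54; multiplying out mod 131: 114·54 = 6156 ≡ 130. Thus 54^65 ≡ 130 ≡ −1 (mod 131).
By Euler's criterion 54 is a quadratic non-residue mod 131: no t satisfies t² ≡ 54 (mod 131).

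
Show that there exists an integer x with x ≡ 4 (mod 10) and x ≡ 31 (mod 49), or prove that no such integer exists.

x = 374

gcd(10, 49) = 1, so the Chinese Remainder Theorem guarantees exactly one residue class mod 490 satisfying both.
Write x = 4 + 10t and require 4 + 10t ≡ 31 (mod 49), i.e. 10t ≡ 27 (mod 49).
To invert 10 modulo 49: 49 = 4·10 + 9, 10 = 1·9 + 1, 9 = 9·1 + 0, and unwinding, 1 = 10 − 1·9 = 10 − (49 − 4·10) = −49 + 5·10. Thus 10⁻¹ ≡ 5 (mod 49).
Therefore t ≡ 5·27 = 135 ≡ 37 (mod 49).
With t = 37: x = 4 + 10·37 = 374.
Check: 374 mod 10 = 4, 374 mod 49 = 31. ✓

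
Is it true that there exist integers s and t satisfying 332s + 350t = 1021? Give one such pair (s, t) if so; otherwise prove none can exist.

Any value of 332s + 350t is a multiple of gcd(332, 350) = 2.
However 1021 leaves remainder 1 on division by 2.
So the equation is unsolvable over ℤ.

No such integers exist.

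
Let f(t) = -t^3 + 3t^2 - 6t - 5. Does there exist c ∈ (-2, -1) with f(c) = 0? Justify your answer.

No such root exists.

Evaluate at the endpoints: f(-2) = 27, f(-1) = 5 — same sign (positive).
The derivative f'(t) = -3t^2 + 6t - 6 is a quadratic with discriminant 6² − 4·(-3)·(-6) = -36 < 0; it never vanishes, so it is always negative (sign of the leading coefficient).
So f is strictly decreasing; between -2 and -1 its values lie between f(-2) = 27 and f(-1) = 5, all positive. Therefore f has no root in (-2, -1).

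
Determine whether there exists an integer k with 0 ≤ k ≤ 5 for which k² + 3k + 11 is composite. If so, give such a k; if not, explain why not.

k = 2

At k = 2: 2² + 3·2 + 11 = 21 = 3·7, which is composite.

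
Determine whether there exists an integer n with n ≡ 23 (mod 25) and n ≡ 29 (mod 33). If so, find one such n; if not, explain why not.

gcd(25, 33) = 1, so the Chinese Remainder Theorem guarantees exactly one residue class mod 825 satisfying both.
Write n = 23 + 25t and require 23 + 25t ≡ 29 (mod 33), i.e. 25t ≡ 6 (mod 33).
Since 25·4 = 100 = 3·33 + 1, the inverse of 25 mod 33 is 4.
Therefore t ≡ 4·6 = 24 (mod 33).
With t = 24: n = 23 + 25·24 = 623.
Verify: 623 = 24·25 + 23 and 623 = 18·33 + 29. ✓

n = 623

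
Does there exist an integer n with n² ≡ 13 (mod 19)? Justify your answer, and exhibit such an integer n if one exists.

Squares mod 19 repeat after n = 9 (as (−n)² = n²); for n = 0..9 they are 0, 1, 4, 9, 16, 6, 17, 11, 7, 5.
So the quadratic residues mod 19 are {0, 1, 4, 5, 6, 7, 9, 11, 16, 17}, and 13 is not among them.
Hence no integer n has n² ≡ 13 (mod 19).

There is no such integer.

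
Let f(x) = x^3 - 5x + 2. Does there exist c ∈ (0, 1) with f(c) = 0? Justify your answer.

Yes, f has a root in the interval.

f(0) = 2 and f(1) = -2, which have opposite signs.
Since f is a polynomial it is continuous on [0, 1].
By the Intermediate Value Theorem f must vanish at some point of (0, 1).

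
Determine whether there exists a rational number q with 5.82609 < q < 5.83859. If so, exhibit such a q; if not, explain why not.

Scale by 6: the interval becomes (34.95654, 35.03154), which contains the integer 35.
So q = 35/6 works: it is a ratio of integers, and dividing 6·5.82609 < 35 < 6·5.83859 through by 6 gives 5.82609 < 35/6 < 5.83859.

q = 35/6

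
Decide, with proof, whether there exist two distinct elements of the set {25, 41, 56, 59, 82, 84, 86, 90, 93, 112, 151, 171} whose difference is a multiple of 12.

Two integers differ by a multiple of 12 exactly when they have the same residue mod 12. The residues are 25↦1, 41↦5, 56↦8, 59↦11, 82↦10, 84↦0, 86↦2, 90↦6, 93↦9, 112↦4, 151↦7, 171↦3.
No residue repeats among the 12 elements, so no pair has difference ≡ 0 (mod 12).

There is no such pair.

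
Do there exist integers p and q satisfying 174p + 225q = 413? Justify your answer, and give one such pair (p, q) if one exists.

There are no such integers.

Any value of 174p + 225q is a multiple of gcd(174, 225) = 3.
However 413 leaves remainder 2 on division by 3.
Therefore 174p + 225q = 413 has no solution in integers.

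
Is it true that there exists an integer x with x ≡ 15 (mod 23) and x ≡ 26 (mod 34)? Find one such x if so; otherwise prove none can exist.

gcd(23, 34) = 1, so the Chinese Remainder Theorem guarantees exactly one residue class mod 782 satisfying both.
Write x = 15 + 23t and require 15 + 23t ≡ 26 (mod 34), i.e. 23t ≡ 11 (mod 34).
To invert 23 modulo 34: 34 = 1·23 + 11, 23 = 2·11 + 1, 11 = 11·1 + 0, and unwinding, 1 = 23 − 2·11 = 23 − 2·(34 − 1·23) = −2·34 + 3·23. Thus 23⁻¹ ≡ 3 (mod 34).
Multiplying by 3: t ≡ 3·11 = 33 (mod 34).
Taking t = 33 gives x = 15 + 23·33 = 774.
Check: 774 mod 23 = 15, 774 mod 34 = 26. ✓

x = 774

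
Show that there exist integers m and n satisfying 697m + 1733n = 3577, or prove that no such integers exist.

m = 1671, n = -670

697 and 1733 are coprime, so 697m + 1733n ranges over all of ℤ.
Euclidean algorithm: 1733 = 2·697 + 339, 697 = 2·339 + 19, 339 = 17·19 + 16, 19 = 1·16 + 3, 16 = 5·3 + 1, 3 = 3·1 + 0.
Back-substituting, 1 = 16 − 5·3 = 16 − 5·(19 − 1·16) = −5·19 + 6·16 = −5·19 + 6·(339 − 17·19) = 6·339 − 107·19 = 6·339 − 107·(697 − 2·339) = −107·697 + 220·339 = −107·697 + 220·(1733 − 2·697) = 220·1733 − 547·697; that is, 697·(-547) + 1733·220 = 1.
Times 3577: 697·(-1956619) + 1733·786940 = 3577, so (-1956619, 786940) solves it.
The general solution is m = -1956619 + 1733k, n = 786940 − 697k; taking k = 1130 gives the smaller pair m = 1671, n = -670.
Check: 697·1671 + 1733·(-670) = 1164687 − 1161110 = 3577. ✓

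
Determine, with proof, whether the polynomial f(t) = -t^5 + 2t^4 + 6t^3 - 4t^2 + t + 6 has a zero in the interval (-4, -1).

f(-4) = 1090 and f(-1) = -2, which have opposite signs.
As a polynomial, f is continuous on every closed interval.
By the Intermediate Value Theorem f must vanish at some point of (-4, -1).

Yes, f has a root in the interval.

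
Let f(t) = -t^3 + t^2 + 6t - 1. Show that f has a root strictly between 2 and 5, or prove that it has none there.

Such a root exists.

f(2) = 7 and f(5) = -71, which have opposite signs.
f is continuous everywhere (it is a polynomial), in particular on [2, 5].
By the Intermediate Value Theorem, f takes the value 0 somewhere in the open interval.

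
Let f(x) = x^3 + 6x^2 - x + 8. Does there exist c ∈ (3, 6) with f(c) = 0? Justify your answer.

f(3) = 86 and f(6) = 434, both positive, so a sign-change argument is unavailable; we show f keeps this sign on the whole interval.
Substitute x = 3 + u, where 0 < u < 3 on the interval. Expanding, f(3 + u) = u^3 + 15u^2 + 62u + 86.
The nonzero coefficients here are all positive, so for u > 0 every term is positive (or zero), and the constant term 86 is strictly positive.
So f is strictly positive on (3, 6); no root exists in the interval.

No such root exists.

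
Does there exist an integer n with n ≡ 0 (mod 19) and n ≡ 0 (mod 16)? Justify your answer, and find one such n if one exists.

n = 0

The moduli 19 and 16 are coprime, so by the Chinese Remainder Theorem a unique solution modulo 304 exists.
Write n = 0 + 19t and require 0 + 19t ≡ 0 (mod 16), i.e. 19t ≡ 0 (mod 16).
19 ≡ 3 (mod 16), so this reads 3t ≡ 0 (mod 16). t = 0 satisfies this.
Taking t = 0 gives n = 0 + 19·0 = 0.
Indeed 0 ≡ 0 (mod 19) and 0 ≡ 0 (mod 16).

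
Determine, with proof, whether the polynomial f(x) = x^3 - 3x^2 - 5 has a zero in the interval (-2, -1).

f has no root in that interval.

f(-2) = -25 and f(-1) = -9, both negative, so a sign-change argument is unavailable; we show f keeps this sign on the whole interval.
Substitute x = -1 − u, where 0 < u < 1 on the interval. Expanding, f(-1 − u) = -u^3 - 6u^2 - 9u - 9.
All 4 nonzero coefficients of this polynomial in u are negative; hence for u > 0 the value is a sum of negative terms (the constant -9 among them).
So f is strictly negative on (-2, -1); no root exists in the interval.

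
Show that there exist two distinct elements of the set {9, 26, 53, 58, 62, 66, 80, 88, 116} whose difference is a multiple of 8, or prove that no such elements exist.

26 mod 8 = 2 and 58 mod 8 = 2, so 58 − 26 = 32 = 4·8.

The pair (26, 58) works.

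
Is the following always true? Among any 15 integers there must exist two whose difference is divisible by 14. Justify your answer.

Each integer lies in one of the 14 residue classes modulo 14.
With 15 integers and only 14 classes, the pigeonhole principle forces two of them, say a and b, into the same class.
Equal remainders mean a − b ≡ 0 (mod 14), so 14 divides their difference.

Yes.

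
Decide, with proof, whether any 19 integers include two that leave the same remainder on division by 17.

Yes.

There are exactly 17 possible remainders on division by 17.
Since 19 > 17, two of the 19 integers must share a residue class by the pigeonhole principle; call them a and b.
That is, a and b leave the same remainder on division by 17, as claimed.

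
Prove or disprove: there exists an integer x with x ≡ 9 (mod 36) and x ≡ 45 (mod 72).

gcd(36, 72) = 36. A simultaneous solution exists iff 9 ≡ 45 (mod 36); here 9 mod 36 = 9 = 45 mod 36, so it does.
List candidates x ≡ 9 (mod 36): 9, 45. Modulo 72 these are 9, 45; 45 gives 45 as required.
Check: 45 mod 36 = 9, 45 mod 72 = 45. ✓

x = 45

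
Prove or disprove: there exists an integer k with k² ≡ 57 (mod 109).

109 is prime, so by Euler's criterion 57 is a square mod 109 iff 57^((109−1)/2) = 57^54 ≡ 1 (mod 109).
Repeated squaring mod 109: 57^2 = 3249 ≡ 88; 57^4 ≡ 88² = 7744 ≡ 5; 57^8 ≡ 5² = 25 ≡ 25; 57^16 ≡ 25² = 625 ≡ 80; 57^32 ≡ 80² = 6400 ≡ 78.
Since 54 = 32 + 16 + 4 + 2, 57^54 ≡ 78 · 80 · 5 · 88; multiplying out mod 109: 78·80 = 6240 ≡ 27, then 27·5 = 135 ≡ 26, then 26·88 = 2288 ≡ 108. Thus 57^54 ≡ 108 ≡ −1 (mod 109).
By Euler's criterion 57 is a quadratic non-residue mod 109: no k satisfies k² ≡ 57 (mod 109).

No such integer exists.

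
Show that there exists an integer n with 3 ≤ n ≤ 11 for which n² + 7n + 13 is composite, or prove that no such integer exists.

n = 10

At n = 10: 10² + 7·10 + 13 = 183 = 3·61, which is composite.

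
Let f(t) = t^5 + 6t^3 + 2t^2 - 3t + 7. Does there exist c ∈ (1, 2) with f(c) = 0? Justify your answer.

The endpoint values f(1) = 13 and f(2) = 89 are both positive. Claim: f(t) > 0 for every t in (1, 2).
Shift to the endpoint 1: with t = 1 + u (0 < u < 1), one computes f(1 + u) = u^5 + 5u^4 + 16u^3 + 30u^2 + 24u + 13.
The nonzero coefficients here are all positive, so for u > 0 every term is positive (or zero), and the constant term 13 is strictly positive.
So f is strictly positive on (1, 2); no root exists in the interval.

No such root exists.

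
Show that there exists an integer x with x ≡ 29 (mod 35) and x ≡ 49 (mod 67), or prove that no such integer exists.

x = 2059

Since 35 and 67 share no common factor, CRT says the pair of congruences has a solution (unique mod 2345).
Write x = 29 + 35t and require 29 + 35t ≡ 49 (mod 67), i.e. 35t ≡ 20 (mod 67).
Invert 35 mod 67 by the Euclidean algorithm: 67 = 1·35 + 32, 35 = 1·32 + 3, 32 = 10·3 + 2, 3 = 1·2 + 1, 2 = 2·1 + 0; back-substituting, 1 = 3 − 1·2 = 3 − (32 − 10·3) = −32 + 11·3 = −32 + 11·(35 − 1·32) = 11·35 − 12·32 = 11·35 − 12·(67 − 1·35) = −12·67 + 23·35. Hence 35·23 ≡ 1, so 35⁻¹ ≡ 23 (mod 67).
Therefore t ≡ 23·20 = 460 ≡ 58 (mod 67).
With t = 58: x = 29 + 35·58 = 2059.
Indeed 2059 ≡ 29 (mod 35) and 2059 ≡ 49 (mod 67).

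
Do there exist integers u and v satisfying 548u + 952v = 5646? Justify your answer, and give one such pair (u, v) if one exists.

There are no such integers.

Both 548 and 952 are divisible by gcd(548, 952) = 4, hence so is any combination 548u + 952v.
However 5646 leaves remainder 2 on division by 4.
Therefore 548u + 952v = 5646 has no solution in integers.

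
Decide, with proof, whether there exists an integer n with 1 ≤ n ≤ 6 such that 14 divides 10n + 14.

There is no such integer n in that range.

For n = 1, 2, …, 6 the values of 10n + 14 modulo 14 are 10, 6, 2, 12, 8, 4 respectively.
None is 0, so 14 never divides 10n + 14 on this range.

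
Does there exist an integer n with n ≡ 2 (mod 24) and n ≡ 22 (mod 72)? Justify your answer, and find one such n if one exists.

No, no such integer exists.

Reduce both congruences modulo 24, which divides 24 and 72: they say n ≡ 2 (mod 24) and n ≡ 22 (mod 24).
But 2 mod 24 = 2 while 22 mod 24 = 22, a contradiction.
Therefore no such n exists.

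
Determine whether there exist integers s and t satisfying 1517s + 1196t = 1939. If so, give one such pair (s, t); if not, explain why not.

Since gcd(1517, 1196) = 1, every integer is an integer combination of 1517 and 1196.
Euclidean algorithm: 1517 = 1·1196 + 321, 1196 = 3·321 + 233, 321 = 1·233 + 88, 233 = 2·88 + 57, 88 = 1·57 + 31, 57 = 1·31 + 26, 31 = 1·26 + 5, 26 = 5·5 + 1, 5 = 5·1 + 0.
Unwinding: 1 = 26 − 5·5 = 26 − 5·(31 − 1·26) = −5·31 + 6·26 = −5·31 + 6·(57 − 1·31) = 6·57 − 11·31 = 6·57 − 11·(88 − 1·57) = −11·88 + 17·57 = −11·88 + 17·(233 − 2·88) = 17·233 − 45·88 = 17·233 − 45·(321 − 1·233) = −45·321 + 62·233 = −45·321 + 62·(1196 − 3·321) = 62·1196 − 231·321 = 62·1196 − 231·(1517 − 1·1196) = −231·1517 + 293·1196, i.e. 1517·(-231) + 1196·293 = 1.
Scaling by 1939 gives the particular solution (s, t) = (-447909, 568127).
The general solution is s = -447909 + 1196k, t = 568127 − 1517k; taking k = 375 gives the smaller pair s = 591, t = -748.
Indeed 1517·591 + 1196·(-748) = 896547 − 894608 = 1939.

s = 591, t = -748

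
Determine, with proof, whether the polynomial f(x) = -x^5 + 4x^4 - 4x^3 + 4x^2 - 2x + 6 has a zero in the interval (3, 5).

Such a root exists.

f(3) = 9 and f(5) = -1029, which have opposite signs.
f is continuous everywhere (it is a polynomial), in particular on [3, 5].
By the Intermediate Value Theorem, f takes the value 0 somewhere in the open interval.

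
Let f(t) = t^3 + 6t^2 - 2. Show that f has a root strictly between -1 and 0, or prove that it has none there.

Such a root exists.

f(-1) = 3 and f(0) = -2, which have opposite signs.
Since f is a polynomial it is continuous on [-1, 0].
By the Intermediate Value Theorem, f takes the value 0 somewhere in the open interval.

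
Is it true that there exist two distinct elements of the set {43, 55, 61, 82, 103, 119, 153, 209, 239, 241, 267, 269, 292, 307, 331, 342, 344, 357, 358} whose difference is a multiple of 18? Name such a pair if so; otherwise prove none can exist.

43 and 61 are such a pair.

Both 43 and 61 leave remainder 7 on division by 18; their difference 18 = 1·18 is a multiple of 18.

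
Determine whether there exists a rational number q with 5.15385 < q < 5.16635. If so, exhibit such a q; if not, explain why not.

q = 98/19

Scale by 19: the interval becomes (97.92315, 98.16065), which contains the integer 98.
Hence 98/19 is a rational number with 5.15385 < 98/19 < 5.16635.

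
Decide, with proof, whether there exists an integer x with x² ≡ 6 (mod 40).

Reduce modulo 4, which divides 40: we would need x² ≡ 2 (mod 4).
Since (4 − x)² ≡ x² (mod 4), it suffices to square x = 0, 1, …, 2: the residues are 0, 1, 0.
So the quadratic residues mod 4 are {0, 1}, and 2 is not among them.
Therefore x² ≡ 6 (mod 40) has no solution.

No such integer exists.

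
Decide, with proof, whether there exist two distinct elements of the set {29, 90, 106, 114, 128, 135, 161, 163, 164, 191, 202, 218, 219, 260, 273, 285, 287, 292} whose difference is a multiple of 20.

Two integers differ by a multiple of 20 exactly when they have the same residue mod 20. The residues are 29↦9, 90↦10, 106↦6, 114↦14, 128↦8, 135↦15, 161↦1, 163↦3, 164↦4, 191↦11, 202↦2, 218↦18, 219↦19, 260↦0, 273↦13, 285↦5, 287↦7, 292↦12.
All 18 residues are distinct, so no two elements differ by a multiple of 20.

There is no such pair.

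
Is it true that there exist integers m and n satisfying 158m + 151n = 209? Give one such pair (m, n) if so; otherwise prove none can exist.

m = 73, n = -75

158 and 151 are coprime, so 158m + 151n ranges over all of ℤ.
Run the Euclidean algorithm on 158 and 151: 158 = 1·151 + 7, 151 = 21·7 + 4, 7 = 1·4 + 3, 4 = 1·3 + 1, 3 = 3·1 + 0.
Unwinding: 1 = 4 − 1·3 = 4 − (7 − 1·4) = −7 + 2·4 = −7 + 2·(151 − 21·7) = 2·151 − 43·7 = 2·151 − 43·(158 − 1·151) = −43·158 + 45·151, i.e. 158·(-43) + 151·45 = 1.
Scaling by 209 gives the particular solution (m, n) = (-8987, 9405).
Shifting by a multiple of (151, −158) keeps it a solution: m = -8987 + 60·151 = 73, n = 9405 − 60·158 = -75.
Check: 158·73 + 151·(-75) = 11534 − 11325 = 209. ✓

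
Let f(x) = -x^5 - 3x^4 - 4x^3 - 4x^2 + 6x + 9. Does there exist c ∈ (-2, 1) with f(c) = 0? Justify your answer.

f(-2) = -3 and f(1) = 3, which have opposite signs.
As a polynomial, f is continuous on every closed interval.
By the Intermediate Value Theorem f must vanish at some point of (-2, 1).

Yes, f has a root in the interval.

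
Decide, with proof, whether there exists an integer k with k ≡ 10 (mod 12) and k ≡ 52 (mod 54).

Here gcd(12, 54) = 6, and both 10 and 52 leave remainder 4 mod 6, so the system is consistent.
Write k = 10 + 12t. Then 12t ≡ 52 − 10 ≡ 42 (mod 54); dividing through by 6 gives 2t ≡ 7 (mod 9).
To invert 2 modulo 9: 9 = 4·2 + 1, 2 = 2·1 + 0, and unwinding, 1 = 9 − 4·2. Thus 2⁻¹ ≡ -4 ≡ 5 (mod 9).
Therefore t ≡ 5·7 = 35 ≡ 8 (mod 9).
Then k = 10 + 12·8 = 106.
Check: 106 mod 12 = 10, 106 mod 54 = 52. ✓

k = 106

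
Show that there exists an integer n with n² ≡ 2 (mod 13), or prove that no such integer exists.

Since (13 − n)² ≡ n² (mod 13), it suffices to square n = 0, 1, …, 6: the residues are 0, 1, 4, 9, 3, 12, 10.
So the quadratic residues mod 13 are {0, 1, 3, 4, 9, 10, 12}, and 2 is not among them.
Therefore n² ≡ 2 (mod 13) has no solution.

There is no such integer.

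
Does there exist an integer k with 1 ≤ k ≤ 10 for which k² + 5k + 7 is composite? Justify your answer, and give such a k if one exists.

k = 9

At k = 9: 9² + 5·9 + 7 = 133 = 7·19, which is composite.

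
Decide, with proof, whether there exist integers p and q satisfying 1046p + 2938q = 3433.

No such integers exist.

Any value of 1046p + 2938q is a multiple of gcd(1046, 2938) = 2.
However 3433 leaves remainder 1 on division by 2.
Therefore 1046p + 2938q = 3433 has no solution in integers.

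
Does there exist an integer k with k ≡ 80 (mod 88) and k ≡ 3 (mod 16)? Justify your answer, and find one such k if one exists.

No, no such integer exists.

Both moduli are multiples of 8 = gcd(88, 16), so any solution would satisfy k ≡ 80 and k ≡ 3 modulo 8 simultaneously.
But 80 mod 8 = 0 while 3 mod 8 = 3, a contradiction.
Therefore no such k exists.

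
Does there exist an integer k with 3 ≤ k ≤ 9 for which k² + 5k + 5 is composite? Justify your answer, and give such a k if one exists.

k = 5

At k = 5: 5² + 5·5 + 5 = 55 = 5·11, which is composite.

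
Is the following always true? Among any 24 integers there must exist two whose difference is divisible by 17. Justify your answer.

Yes.

Partition the integers by their residue mod 17; there are 17 classes.
With 24 integers and only 17 classes, the pigeonhole principle forces two of them, say a and b, into the same class.
Equal remainders mean a − b ≡ 0 (mod 17), so 17 divides their difference.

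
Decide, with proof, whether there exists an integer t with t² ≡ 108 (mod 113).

113 is prime, so by Euler's criterion 108 is a square mod 113 iff 108^((113−1)/2) = 108^56 ≡ 1 (mod 113).
Squaring successively (mod 113): 108^2 = 11664 ≡ 25; 108^4 ≡ 25² = 625 ≡ 60; 108^8 ≡ 60² = 3600 ≡ 97; 108^16 ≡ 97² = 9409 ≡ 30; 108^32 ≡ 30² = 900 ≡ 109.
Since 56 = 32 + 16 + 8, 108^56 ≡ 109 · 30 · 97; multiplying out mod 113: 109·30 = 3270 ≡ 106, then 106·97 = 10282 ≡ 112. Thus 108^56 ≡ 112 ≡ −1 (mod 113).
By Euler's criterion 108 is a quadratic non-residue mod 113: no t satisfies t² ≡ 108 (mod 113).

No such integer exists.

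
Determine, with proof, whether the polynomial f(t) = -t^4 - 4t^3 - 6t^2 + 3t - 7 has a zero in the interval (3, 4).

f has no root in that interval.

f(3) = -241 and f(4) = -603, both negative, so a sign-change argument is unavailable; we show f keeps this sign on the whole interval.
Shift to the endpoint 3: with t = 3 + u (0 < u < 1), one computes f(3 + u) = -u^4 - 16u^3 - 96u^2 - 249u - 241.
The nonzero coefficients here are all negative, so for u > 0 every term is negative (or zero), and the constant term -241 is strictly negative.
So f is strictly negative on (3, 4); no root exists in the interval.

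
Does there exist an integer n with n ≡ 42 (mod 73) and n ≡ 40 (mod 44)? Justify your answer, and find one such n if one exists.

n = 480

The moduli 73 and 44 are coprime, so by the Chinese Remainder Theorem a unique solution modulo 3212 exists.
Any solution of the first congruence is n = 42 + 73t; substituting into the second, 73t ≡ 40 − 42 ≡ 42 (mod 44).
73 ≡ 29 (mod 44), so this reads 29t ≡ 42 (mod 44). Note 29·41 = 1189 ≡ 1 (mod 44) (as 1189 − 1 = 27·44), so 29⁻¹ ≡ 41.
Therefore t ≡ 41·42 = 1722 ≡ 6 (mod 44).
With t = 6: n = 42 + 73·6 = 480.
Check: 480 mod 73 = 42, 480 mod 44 = 40. ✓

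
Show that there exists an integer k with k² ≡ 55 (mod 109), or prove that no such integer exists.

No, no such integer exists.

Apply Euler's criterion with the prime 109: 55 is a quadratic residue iff 55^54 ≡ 1 (mod 109), and a non-residue iff it is ≡ −1.
Squaring successively (mod 109): 55^2 = 3025 ≡ 82; 55^4 ≡ 82² = 6724 ≡ 75; 55^8 ≡ 75² = 5625 ≡ 66; 55^16 ≡ 66² = 4356 ≡ 105; 55^32 ≡ 105² = 11025 ≡ 16.
Since 54 = 32 + 16 + 4 + 2, 55^54 ≡ 16 · 105 · 75 · 82; multiplying out mod 109: 16·105 = 1680 ≡ 45, then 45·75 = 3375 ≡ 105, then 105·82 = 8610 ≡ 108. Thus 55^54 ≡ 108 ≡ −1 (mod 109).
By Euler's criterion 55 is a quadratic non-residue mod 109: no k satisfies k² ≡ 55 (mod 109).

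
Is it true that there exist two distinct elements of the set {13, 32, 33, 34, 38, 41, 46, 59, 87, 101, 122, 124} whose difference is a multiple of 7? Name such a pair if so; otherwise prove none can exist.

The pair (13, 34) works.

13 mod 7 = 6 and 34 mod 7 = 6, so 34 − 13 = 21 = 3·7.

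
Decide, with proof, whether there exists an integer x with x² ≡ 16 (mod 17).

x = 4

Take x = 4. Then 4² = 16, and since 0 ≤ 16 < 17 this is already reduced: 4² ≡ 16 (mod 17).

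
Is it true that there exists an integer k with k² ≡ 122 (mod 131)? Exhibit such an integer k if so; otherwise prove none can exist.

There is no such integer.

Apply Euler's criterion with the prime 131: 122 is a quadratic residue iff 122^65 ≡ 1 (mod 131), and a non-residue iff it is ≡ −1.
Squaring successively (mod 131): 122^2 = 14884 ≡ 81; 122^4 ≡ 81² = 6561 ≡ 11; 122^8 ≡ 11² = 121 ≡ 121; 122^16 ≡ 121² = 14641 ≡ 100; 122^32 ≡ 100² = 10000 ≡ 44; 122^64 ≡ 44² = 1936 ≡ 102.
Since 65 = 64 + 1, 122^65 ≡ 102 · 122; multiplying out mod 131: 102·122 = 12444 ≡ 130. Thus 122^65 ≡ 130 ≡ −1 (mod 131).
The value −1 means 122 is a non-residue modulo 131, so k² ≡ 122 (mod 131) is impossible.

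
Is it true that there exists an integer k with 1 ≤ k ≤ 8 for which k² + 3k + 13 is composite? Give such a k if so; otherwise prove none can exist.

There is no such integer k in that range.

The values for k = 1, 2, …, 8 are 17, 23, 31, 41, 53, 67, 83, 101, and each of these is prime.
So no value in the range makes the expression composite.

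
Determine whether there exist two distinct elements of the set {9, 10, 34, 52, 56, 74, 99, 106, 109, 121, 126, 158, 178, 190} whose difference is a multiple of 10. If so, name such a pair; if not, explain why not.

Both 9 and 99 leave remainder 9 on division by 10; their difference 90 = 9·10 is a multiple of 10.

The pair (9, 99) works.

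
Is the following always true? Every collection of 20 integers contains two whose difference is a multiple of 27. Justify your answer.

Try 20 consecutive integers, 63, 64, …, 82. Their remainders mod 27 are 9, 10, 11, 12, 13, 14, 15, 16, 17, 18, 19, 20, 21, 22, 23, 24, 25, 26, 0, 1 — pairwise different, as any 20 ≤ 27 consecutive integers have distinct residues.
No two share a residue, so no pair has difference divisible by 27; the claim fails for this set.

No, the set {63, 64, 65, 66, 67, 68, 69, 70, 71, 72, 73, 74, 75, 76, 77, 78, 79, 80, 81, 82} is a counterexample.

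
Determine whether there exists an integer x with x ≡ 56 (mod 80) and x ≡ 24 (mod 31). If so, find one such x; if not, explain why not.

x = 1016

The moduli 80 and 31 are coprime, so by the Chinese Remainder Theorem a unique solution modulo 2480 exists.
Write x = 56 + 80t and require 56 + 80t ≡ 24 (mod 31), i.e. 80t ≡ 30 (mod 31).
80 ≡ 18 (mod 31), so this reads 18t ≡ 30 (mod 31). To invert 18 modulo 31: 31 = 1·18 + 13, 18 = 1·13 + 5, 13 = 2·5 + 3, 5 = 1·3 + 2, 3 = 1·2 + 1, 2 = 2·1 + 0, and unwinding, 1 = 3 − 1·2 = 3 − (5 − 1·3) = −5 + 2·3 = −5 + 2·(13 − 2·5) = 2·13 − 5·5 = 2·13 − 5·(18 − 1·13) = −5·18 + 7·13 = −5·18 + 7·(31 − 1·18) = 7·31 − 12·18. Thus 18⁻¹ ≡ -12 ≡ 19 (mod 31).
Therefore t ≡ 19·30 = 570 ≡ 12 (mod 31).
With t = 12: x = 56 + 80·12 = 1016.
Indeed 1016 ≡ 56 (mod 80) and 1016 ≡ 24 (mod 31).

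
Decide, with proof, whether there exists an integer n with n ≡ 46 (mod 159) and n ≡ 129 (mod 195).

Reduce both congruences modulo 3, which divides 159 and 195: they say n ≡ 46 (mod 3) and n ≡ 129 (mod 3).
These are incompatible: 46 − 129 = -83 is not divisible by 3.
Hence the system has no solution.

There is no such integer.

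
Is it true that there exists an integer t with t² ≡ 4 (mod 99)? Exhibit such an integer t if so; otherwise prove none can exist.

Take t = 2. Then 2² = 4, and since 0 ≤ 4 < 99 this is already reduced: 2² ≡ 4 (mod 99).

t = 2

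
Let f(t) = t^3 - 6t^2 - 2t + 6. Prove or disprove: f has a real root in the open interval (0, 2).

f(0) = 6 and f(2) = -14, which have opposite signs.
Since f is a polynomial it is continuous on [0, 2].
By the Intermediate Value Theorem, f takes the value 0 somewhere in the open interval.

Yes, f has a root in the interval.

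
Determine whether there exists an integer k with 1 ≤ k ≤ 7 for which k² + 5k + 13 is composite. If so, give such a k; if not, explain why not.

At k = 4: 4² + 5·4 + 13 = 49 = 7·7, which is composite.

k = 4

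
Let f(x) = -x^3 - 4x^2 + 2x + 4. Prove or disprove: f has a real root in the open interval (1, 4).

f(1) = 1 and f(4) = -116, which have opposite signs.
Since f is a polynomial it is continuous on [1, 4].
By the Intermediate Value Theorem f must vanish at some point of (1, 4).

Such a root exists.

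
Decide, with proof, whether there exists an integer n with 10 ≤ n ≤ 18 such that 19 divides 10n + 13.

n = 12 works, since 10·12 + 13 = 133 = 7·19.

n = 12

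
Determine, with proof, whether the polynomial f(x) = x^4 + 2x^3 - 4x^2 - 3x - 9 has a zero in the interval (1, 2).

f(1) = -13 and f(2) = 1, which have opposite signs.
Since f is a polynomial it is continuous on [1, 2].
By the Intermediate Value Theorem, f takes the value 0 somewhere in the open interval.

Such a root exists.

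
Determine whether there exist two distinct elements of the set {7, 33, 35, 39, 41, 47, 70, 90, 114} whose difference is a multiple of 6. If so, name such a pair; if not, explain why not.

The pair (33, 39) works.

33 mod 6 = 3 and 39 mod 6 = 3, so 39 − 33 = 6 = 1·6.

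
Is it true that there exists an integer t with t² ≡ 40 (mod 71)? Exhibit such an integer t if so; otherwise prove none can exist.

t = 53 works: 53² = 2809, and 2809 − 40 = 2769 = 39·71.

t = 53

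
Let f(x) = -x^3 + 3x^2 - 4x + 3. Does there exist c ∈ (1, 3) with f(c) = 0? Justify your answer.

f(1) = 1 and f(3) = -9, which have opposite signs.
f is continuous everywhere (it is a polynomial), in particular on [1, 3].
By the Intermediate Value Theorem f must vanish at some point of (1, 3).

Such a root exists.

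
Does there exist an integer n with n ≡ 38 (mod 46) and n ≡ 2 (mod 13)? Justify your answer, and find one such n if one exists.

The moduli 46 and 13 are coprime, so by the Chinese Remainder Theorem a unique solution modulo 598 exists.
Any solution of the first congruence is n = 38 + 46t; substituting into the second, 46t ≡ 2 − 38 ≡ 3 (mod 13).
46 ≡ 7 (mod 13), so this reads 7t ≡ 3 (mod 13). Note 7·2 = 14 ≡ 1 (mod 13) (as 14 − 1 = 1·13), so 7⁻¹ ≡ 2.
Therefore t ≡ 2·3 = 6 (mod 13).
Taking t = 6 gives n = 38 + 46·6 = 314.
Indeed 314 ≡ 38 (mod 46) and 314 ≡ 2 (mod 13).

n = 314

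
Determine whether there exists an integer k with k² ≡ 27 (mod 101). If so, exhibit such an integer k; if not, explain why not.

No, no such integer exists.

Apply Euler's criterion with the prime 101: 27 is a quadratic residue iff 27^50 ≡ 1 (mod 101), and a non-residue iff it is ≡ −1.
Repeated squaring mod 101: 27^2 = 729 ≡ 22; 27^4 ≡ 22² = 484 ≡ 80; 27^8 ≡ 80² = 6400 ≡ 37; 27^16 ≡ 37² = 1369 ≡ 56; 27^32 ≡ 56² = 3136 ≡ 5.
Since 50 = 32 + 16 + 2, 27^50 ≡ 5 · 56 · 22; multiplying out mod 101: 5·56 = 280 ≡ 78, then 78·22 = 1716 ≡ 100. Thus 27^50 ≡ 100 ≡ −1 (mod 101).
By Euler's criterion 27 is a quadratic non-residue mod 101: no k satisfies k² ≡ 27 (mod 101).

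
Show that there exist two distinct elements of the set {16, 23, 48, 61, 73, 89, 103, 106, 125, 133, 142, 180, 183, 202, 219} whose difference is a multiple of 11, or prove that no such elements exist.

The pair (23, 89) works.

Reduce each element mod 11: 16↦5, 23↦1, 48↦4, 61↦6, 73↦7, 89↦1, 103↦4, 106↦7, 125↦4, 133↦1, 142↦10, 180↦4, 183↦7, 202↦4, 219↦10. The residue 1 repeats (at 23 and 89), and 89 − 23 = 66 = 6·11.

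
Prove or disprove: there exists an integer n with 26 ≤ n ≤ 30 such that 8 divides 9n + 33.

No such integer n in that range exists.

At n = 26, 9·26 + 33 = 267 ≡ 3 (mod 8), and each step in n adds 9 ≡ 1 (mod 8), giving residues 3, 4, 5, 6, 7 for n = 26, 27, …, 30.
The residue 0 does not occur, so no n in [26, 30] makes 9n + 33 a multiple of 8.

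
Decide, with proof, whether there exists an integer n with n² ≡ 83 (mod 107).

n = 61 works: 61² = 3721, and 3721 − 83 = 3638 = 34·107.

n = 61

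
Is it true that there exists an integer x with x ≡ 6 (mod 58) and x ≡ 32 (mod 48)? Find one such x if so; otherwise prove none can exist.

Here gcd(58, 48) = 2, and both 6 and 32 leave remainder 0 mod 2, so the system is consistent.
Put x = 6 + 58t, so we need 58t ≡ 26 (mod 48), equivalently (divide by 2) 29t ≡ 13 (mod 24).
29 ≡ 5 (mod 24), so this reads 5t ≡ 13 (mod 24). To invert 5 modulo 24: 24 = 4·5 + 4, 5 = 1·4 + 1, 4 = 4·1 + 0, and unwinding, 1 = 5 − 1·4 = 5 − (24 − 4·5) = −24 + 5·5. Thus 5⁻¹ ≡ 5 (mod 24).
Therefore t ≡ 5·13 = 65 ≡ 17 (mod 24).
Then x = 6 + 58·17 = 992.
Check: 992 mod 58 = 6, 992 mod 48 = 32. ✓

x = 992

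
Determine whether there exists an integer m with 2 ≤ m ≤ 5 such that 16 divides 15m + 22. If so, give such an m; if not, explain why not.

For m = 2, 3, 4, 5 the values of 15m + 22 modulo 16 are 4, 3, 2, 1 respectively.
The residue 0 does not occur, so no m in [2, 5] makes 15m + 22 a multiple of 16.

No such integer m in that range exists.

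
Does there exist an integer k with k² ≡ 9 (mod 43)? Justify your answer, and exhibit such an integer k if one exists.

k = 3

Take k = 3. Then 3² = 9, and since 0 ≤ 9 < 43 this is already reduced: 3² ≡ 9 (mod 43).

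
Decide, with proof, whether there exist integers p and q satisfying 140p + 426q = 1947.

Any value of 140p + 426q is a multiple of gcd(140, 426) = 2.
However 1947 leaves remainder 1 on division by 2.
So the equation is unsolvable over ℤ.

No such integers exist.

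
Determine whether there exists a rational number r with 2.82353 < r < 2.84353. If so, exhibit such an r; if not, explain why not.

r = 17/6

Multiplying by 6: 6·2.82353 = 16.94118 and 6·2.84353 = 17.06118, so the integer 17 lies strictly between them.
Dividing back, 2.82353 < 17/6 < 2.84353, and 17/6 is rational.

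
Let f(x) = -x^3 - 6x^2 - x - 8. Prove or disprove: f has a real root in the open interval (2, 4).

The endpoint values f(2) = -42 and f(4) = -172 are both negative. Claim: f(x) < 0 for every x in (2, 4).
Shift to the endpoint 2: with x = 2 + u (0 < u < 2), one computes f(2 + u) = -u^3 - 12u^2 - 37u - 42.
All 4 nonzero coefficients of this polynomial in u are negative; hence for u > 0 the value is a sum of negative terms (the constant -42 among them).
Therefore f(x) < 0 throughout (2, 4), and f has no zero there.

No.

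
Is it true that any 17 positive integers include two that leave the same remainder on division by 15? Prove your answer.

Yes.

Partition the integers by their residue mod 15; there are 15 classes.
Since 17 > 15, two of the 17 integers must share a residue class by the pigeonhole principle; call them a and b.
So a and b have equal remainders mod 15, which is exactly what was to be shown.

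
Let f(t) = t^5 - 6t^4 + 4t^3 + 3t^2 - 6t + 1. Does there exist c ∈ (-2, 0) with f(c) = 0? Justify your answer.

Yes, such a c exists.

f(-2) = -135 and f(0) = 1, which have opposite signs.
As a polynomial, f is continuous on every closed interval.
By the Intermediate Value Theorem f must vanish at some point of (-2, 0).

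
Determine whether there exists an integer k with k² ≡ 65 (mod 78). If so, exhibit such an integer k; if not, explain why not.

Reduce modulo 3, which divides 78: we would need k² ≡ 2 (mod 3).
Squares mod 3 repeat after k = 1 (as (−k)² = k²); for k = 0..1 they are 0, 1.
So the quadratic residues mod 3 are {0, 1}, and 2 is not among them.
Hence no integer k has k² ≡ 65 (mod 78).

There is no such integer.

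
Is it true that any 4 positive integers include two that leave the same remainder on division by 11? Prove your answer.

Take the 4 consecutive integers 24, 25, 26, 27: their residues mod 11 are all distinct because 4 ≤ 11.
So no two of them leave the same remainder on division by 11; the claim fails for this set.

No, the set {24, 25, 26, 27} is a counterexample.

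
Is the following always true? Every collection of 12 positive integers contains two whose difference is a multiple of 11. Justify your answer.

Partition the integers by their residue mod 11; there are 11 classes.
Placing 12 integers into 11 classes, some class receives at least two — say a and b.
Then a ≡ b (mod 11), i.e. 11 ∣ (a − b).

Yes.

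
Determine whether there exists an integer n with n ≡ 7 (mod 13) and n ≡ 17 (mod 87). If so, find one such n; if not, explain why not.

gcd(13, 87) = 1, so the Chinese Remainder Theorem guarantees exactly one residue class mod 1131 satisfying both.
Write n = 7 + 13t and require 7 + 13t ≡ 17 (mod 87), i.e. 13t ≡ 10 (mod 87).
To invert 13 modulo 87: 87 = 6·13 + 9, 13 = 1·9 + 4, 9 = 2·4 + 1, 4 = 4·1 + 0, and unwinding, 1 = 9 − 2·4 = 9 − 2·(13 − 1·9) = −2·13 + 3·9 = −2·13 + 3·(87 − 6·13) = 3·87 − 20·13. Thus 13⁻¹ ≡ -20 ≡ 67 (mod 87).
Multiplying by 67: t ≡ 67·10 = 670 ≡ 61 (mod 87).
Taking t = 61 gives n = 7 + 13·61 = 800.
Check: 800 mod 13 = 7, 800 mod 87 = 17. ✓

n = 800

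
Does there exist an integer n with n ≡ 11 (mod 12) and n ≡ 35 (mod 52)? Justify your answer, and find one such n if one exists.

The moduli are not coprime: gcd(12, 52) = 4. Compatibility requires 4 ∣ (35 − 11) = 24, which holds, so solutions exist.
List candidates n ≡ 11 (mod 12): 11, 23, 35. Modulo 52 these are 11, 23, 35; 35 gives 35 as required.
Verify: 35 = 2·12 + 11 and 35 = 0·52 + 35. ✓

n = 35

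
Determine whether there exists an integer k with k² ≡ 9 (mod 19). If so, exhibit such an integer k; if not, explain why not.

k = 16 works: 16² = 256, and 256 − 9 = 247 = 13·19.

k = 16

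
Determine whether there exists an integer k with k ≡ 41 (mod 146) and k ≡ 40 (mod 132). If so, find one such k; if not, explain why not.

Both moduli are multiples of 2 = gcd(146, 132), so any solution would satisfy k ≡ 41 and k ≡ 40 modulo 2 simultaneously.
But 41 mod 2 = 1 while 40 mod 2 = 0, a contradiction.
Hence the system has no solution.

No such integer exists.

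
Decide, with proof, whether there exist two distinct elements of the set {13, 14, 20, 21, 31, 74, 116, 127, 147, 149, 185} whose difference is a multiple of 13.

Residues mod 13: 13↦0, 14↦1, 20↦7, 21↦8, 31↦5, 74↦9, 116↦12, 127↦10, 147↦4, 149↦6, 185↦3.
These 11 residues are pairwise different, hence no difference of two elements is divisible by 13.

No such pair exists.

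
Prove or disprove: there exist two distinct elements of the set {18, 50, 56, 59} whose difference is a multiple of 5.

Reduce each element modulo 5: 18↦3, 50↦0, 56↦1, 59↦4.
All 4 residues are distinct, so no two elements differ by a multiple of 5.

There is no such pair.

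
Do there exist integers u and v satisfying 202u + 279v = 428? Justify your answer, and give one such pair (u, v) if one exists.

u = 143, v = -102

Since gcd(202, 279) = 1, every integer is an integer combination of 202 and 279.
Dividing repeatedly: 279 = 1·202 + 77, 202 = 2·77 + 48, 77 = 1·48 + 29, 48 = 1·29 + 19, 29 = 1·19 + 10, 19 = 1·10 + 9, 10 = 1·9 + 1, 9 = 9·1 + 0.
Unwinding: 1 = 10 − 1·9 = 10 − (19 − 1·10) = −19 + 2·10 = −19 + 2·(29 − 1·19) = 2·29 − 3·19 = 2·29 − 3·(48 − 1·29) = −3·48 + 5·29 = −3·48 + 5·(77 − 1·48) = 5·77 − 8·48 = 5·77 − 8·(202 − 2·77) = −8·202 + 21·77 = −8·202 + 21·(279 − 1·202) = 21·279 − 29·202, i.e. 202·(-29) + 279·21 = 1.
Scaling by 428 gives the particular solution (u, v) = (-12412, 8988).
The general solution is u = -12412 + 279k, v = 8988 − 202k; taking k = 45 gives the smaller pair u = 143, v = -102.
Indeed 202·143 + 279·(-102) = 28886 − 28458 = 428.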